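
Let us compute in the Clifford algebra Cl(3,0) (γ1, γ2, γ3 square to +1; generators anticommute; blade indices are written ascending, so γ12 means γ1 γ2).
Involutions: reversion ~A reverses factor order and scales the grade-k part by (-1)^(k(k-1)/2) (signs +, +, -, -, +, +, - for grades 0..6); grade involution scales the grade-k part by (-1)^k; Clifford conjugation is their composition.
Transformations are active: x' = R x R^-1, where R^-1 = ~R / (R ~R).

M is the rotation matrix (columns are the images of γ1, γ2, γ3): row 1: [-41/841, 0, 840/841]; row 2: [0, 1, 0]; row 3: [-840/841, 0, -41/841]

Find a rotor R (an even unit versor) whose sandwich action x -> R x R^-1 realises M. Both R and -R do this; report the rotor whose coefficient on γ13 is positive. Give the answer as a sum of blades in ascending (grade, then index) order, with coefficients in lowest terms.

Method: write R = a + b12*γ12 + b13*γ13 + b23*γ23 with a^2 + b12^2 + b13^2 + b23^2 = 1 (so R^-1 = ~R). Expanding the columns R e_j ~R gives tr M = 4a^2 - 1 and, from the antisymmetric part, M21 - M12 = -4a*b12, M13 - M31 = 4a*b13, M32 - M23 = -4a*b23.
Here tr M = 759/841, so a^2 = (1 + tr M)/4 = 400/841 and a = ±20/29. Taking a = 20/29: M21 - M12 = 0, M13 - M31 = 1680/841, M32 - M23 = 0, giving b12 = 0, b13 = 21/29, b23 = 0, i.e. R = 20/29 + 21/29*γ13.
Its γ13 coefficient is already positive.
Answer: 20/29 + 21/29*γ13. Key observation: the double cover Spin(3) -> SO(3) sends R and -R to the same matrix (trace 759/841 here), so the stated sign of the γ13 coefficient is what selects one sheet.


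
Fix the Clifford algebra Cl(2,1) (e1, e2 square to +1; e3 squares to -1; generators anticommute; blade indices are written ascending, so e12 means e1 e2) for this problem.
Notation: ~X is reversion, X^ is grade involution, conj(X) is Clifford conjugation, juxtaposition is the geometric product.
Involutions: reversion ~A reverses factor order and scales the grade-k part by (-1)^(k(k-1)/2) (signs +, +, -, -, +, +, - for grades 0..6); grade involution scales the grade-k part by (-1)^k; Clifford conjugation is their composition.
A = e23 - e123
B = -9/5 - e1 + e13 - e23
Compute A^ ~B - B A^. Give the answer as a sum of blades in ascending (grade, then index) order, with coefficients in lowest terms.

first term: 1 + e1 + e2 + e12 - 14/5*e23 - 14/5*e123
second term: -1 - e1 - e2 + e12 - 14/5*e23 - 14/5*e123
Answer: 2 + 2*e1 + 2*e2


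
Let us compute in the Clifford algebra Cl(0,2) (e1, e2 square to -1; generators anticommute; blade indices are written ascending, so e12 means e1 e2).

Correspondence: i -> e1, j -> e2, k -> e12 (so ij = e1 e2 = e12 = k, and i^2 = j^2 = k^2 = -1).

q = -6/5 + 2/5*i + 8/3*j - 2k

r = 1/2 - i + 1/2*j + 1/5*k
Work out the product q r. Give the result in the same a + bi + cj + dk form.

In blades: q = -6/5 + 2/5*e1 + 8/3*e2 - 2*e12, r = 1/2 - e1 + 1/2*e2 + 1/5*e12.
Distribute q over r term by term (generator squares from the signature, products reordered to ascending indices): (-6/5)*r = -3/5 + 6/5*e1 - 3/5*e2 - 6/25*e12; (2/5*e1)*r = 2/5 + 1/5*e1 - 2/25*e2 + 1/5*e12; (8/3*e2)*r = -4/3 + 8/15*e1 + 4/3*e2 + 8/3*e12; (-2*e12)*r = 2/5 + e1 + 2*e2 - e12.
Sum: -17/15 + 44/15*e1 + 199/75*e2 + 122/75*e12; translating back through the correspondence:
Answer: -17/15 + 44/15*i + 199/75*j + 122/75*k


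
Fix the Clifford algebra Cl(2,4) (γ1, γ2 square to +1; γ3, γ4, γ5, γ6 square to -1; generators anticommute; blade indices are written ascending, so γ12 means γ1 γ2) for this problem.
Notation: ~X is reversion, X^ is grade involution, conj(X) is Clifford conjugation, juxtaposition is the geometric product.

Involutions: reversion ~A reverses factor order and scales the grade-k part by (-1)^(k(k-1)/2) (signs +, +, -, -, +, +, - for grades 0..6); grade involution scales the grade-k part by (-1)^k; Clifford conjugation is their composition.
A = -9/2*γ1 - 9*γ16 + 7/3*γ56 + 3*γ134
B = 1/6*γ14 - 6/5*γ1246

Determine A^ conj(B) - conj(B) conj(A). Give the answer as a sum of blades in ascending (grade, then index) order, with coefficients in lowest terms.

first term: -1/2*γ3 - 3/4*γ4 + 54/5*γ24 + 3/2*γ46 - 18/5*γ236 - 27/5*γ246 + 14/5*γ1245 - 7/18*γ1456
second term: 1/2*γ3 + 3/4*γ4 - 54/5*γ24 + 3/2*γ46 + 18/5*γ236 + 27/5*γ246 + 14/5*γ1245 + 7/18*γ1456
Answer: -γ3 - 3/2*γ4 + 108/5*γ24 - 36/5*γ236 - 54/5*γ246 - 7/9*γ1456


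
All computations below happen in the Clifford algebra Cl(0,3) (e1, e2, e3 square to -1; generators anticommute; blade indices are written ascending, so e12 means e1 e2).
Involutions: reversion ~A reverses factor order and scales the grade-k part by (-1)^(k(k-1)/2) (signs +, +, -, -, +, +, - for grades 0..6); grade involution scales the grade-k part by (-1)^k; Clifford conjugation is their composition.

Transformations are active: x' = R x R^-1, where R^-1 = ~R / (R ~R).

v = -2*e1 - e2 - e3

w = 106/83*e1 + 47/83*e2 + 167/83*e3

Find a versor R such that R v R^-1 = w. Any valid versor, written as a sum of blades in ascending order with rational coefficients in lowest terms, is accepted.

The midline construction: v and w both square to -6, so reflecting in their sum -60/83*e1 - 36/83*e2 + 84/83*e3 exchanges them.
Answer: -60/83*e1 - 36/83*e2 + 84/83*e3


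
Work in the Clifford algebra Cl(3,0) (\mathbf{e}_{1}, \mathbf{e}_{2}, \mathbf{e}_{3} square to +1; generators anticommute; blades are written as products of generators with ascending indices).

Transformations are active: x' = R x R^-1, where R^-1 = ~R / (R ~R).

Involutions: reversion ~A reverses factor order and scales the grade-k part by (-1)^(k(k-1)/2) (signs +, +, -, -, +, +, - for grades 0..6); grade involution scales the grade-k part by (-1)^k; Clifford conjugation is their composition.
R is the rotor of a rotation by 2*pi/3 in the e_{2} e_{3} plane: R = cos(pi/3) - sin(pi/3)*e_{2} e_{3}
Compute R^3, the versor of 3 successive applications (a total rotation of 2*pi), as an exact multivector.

Half-angle bookkeeping: 3 applications in e_{2} e_{3} add up to rotor phase 3*pi/3 = \pi, so R^3 = cos(\pi) - sin(\pi)*e_{2} e_{3}.
cos(\pi) = -1 and sin(\pi) = 0, so R^3 = -1. The total rotation 2*pi is 1 full turn, so every vector returns to itself, yet the rotor is -1, on the OTHER sheet of the double cover (an odd number of 2*pi turns).
Answer: -1


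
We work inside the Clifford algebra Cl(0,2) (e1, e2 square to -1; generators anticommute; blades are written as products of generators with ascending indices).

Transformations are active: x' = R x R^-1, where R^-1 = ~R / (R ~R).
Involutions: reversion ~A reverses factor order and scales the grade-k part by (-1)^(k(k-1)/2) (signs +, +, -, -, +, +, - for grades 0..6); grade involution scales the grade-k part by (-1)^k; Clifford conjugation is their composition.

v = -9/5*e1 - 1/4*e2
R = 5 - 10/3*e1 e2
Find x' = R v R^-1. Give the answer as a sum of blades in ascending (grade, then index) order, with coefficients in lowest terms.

~R = 5 + 10/3*e1 e2, and R ~R = 325/9, so R^-1 = ~R / (325/9).
R v = -59/6*e1 + 19/4*e2
Answer: -12/13*e1 + 407/260*e2


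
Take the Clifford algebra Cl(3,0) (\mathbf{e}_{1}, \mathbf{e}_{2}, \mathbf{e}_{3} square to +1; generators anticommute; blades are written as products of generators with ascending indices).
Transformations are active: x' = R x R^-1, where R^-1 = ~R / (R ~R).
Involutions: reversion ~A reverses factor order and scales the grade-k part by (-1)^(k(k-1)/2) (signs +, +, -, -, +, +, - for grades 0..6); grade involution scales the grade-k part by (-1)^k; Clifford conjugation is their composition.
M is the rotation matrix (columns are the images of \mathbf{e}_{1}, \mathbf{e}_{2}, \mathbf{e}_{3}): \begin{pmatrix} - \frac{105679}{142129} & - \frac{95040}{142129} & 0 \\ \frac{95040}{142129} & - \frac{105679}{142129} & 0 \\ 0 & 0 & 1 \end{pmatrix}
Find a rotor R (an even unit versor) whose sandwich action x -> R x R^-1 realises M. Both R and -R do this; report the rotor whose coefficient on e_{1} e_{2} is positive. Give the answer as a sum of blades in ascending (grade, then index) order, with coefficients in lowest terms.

Method: write R = a + b12*e_{1} e_{2} + b13*e_{1} e_{3} + b23*e_{2} e_{3} with a^2 + b12^2 + b13^2 + b23^2 = 1 (so R^-1 = ~R). Expanding the columns R e_j ~R gives tr M = 4a^2 - 1 and, from the antisymmetric part, M21 - M12 = -4a*b12, M13 - M31 = 4a*b13, M32 - M23 = -4a*b23.
Here tr M = -\frac{69229}{142129}, so a^2 = (1 + tr M)/4 = \frac{18225}{142129} and a = ±\frac{135}{377}. Taking a = \frac{135}{377}: M21 - M12 = \frac{190080}{142129}, M13 - M31 = 0, M32 - M23 = 0, giving b12 = -\frac{352}{377}, b13 = 0, b23 = 0, i.e. R = \frac{135}{377} - \frac{352}{377} e_{1} e_{2}.
Its e_{1} e_{2} coefficient is negative, so report the other preimage -R.
Answer: -\frac{135}{377} + \frac{352}{377} e_{1} e_{2}. Uniqueness: Spin(3) -> SO(3) maps R and -R to the same rotation of trace -\frac{69229}{142129}; fixing the sign of the e_{1} e_{2} coefficient removes the ambiguity.


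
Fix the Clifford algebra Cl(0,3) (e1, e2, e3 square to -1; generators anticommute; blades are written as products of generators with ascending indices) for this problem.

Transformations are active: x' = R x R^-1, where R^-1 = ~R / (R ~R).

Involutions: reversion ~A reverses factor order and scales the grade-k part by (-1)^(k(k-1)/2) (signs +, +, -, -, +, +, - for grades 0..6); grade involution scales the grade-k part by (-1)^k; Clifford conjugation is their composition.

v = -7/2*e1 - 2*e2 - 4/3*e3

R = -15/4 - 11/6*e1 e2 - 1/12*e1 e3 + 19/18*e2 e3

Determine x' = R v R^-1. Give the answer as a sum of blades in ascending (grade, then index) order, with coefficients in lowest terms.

~R = -15/4 + 11/6*e1 e2 + 1/12*e1 e3 - 19/18*e2 e3, and R ~R = 12017/648, so R^-1 = ~R / (12017/648).
R v = 673/72*e1 + 1655/108*e2 + 229/72*e3 - 17/12*e1 e2 e3
Answer: -5306/12017*e1 - 50594/12017*e2 + 23587/72102*e3


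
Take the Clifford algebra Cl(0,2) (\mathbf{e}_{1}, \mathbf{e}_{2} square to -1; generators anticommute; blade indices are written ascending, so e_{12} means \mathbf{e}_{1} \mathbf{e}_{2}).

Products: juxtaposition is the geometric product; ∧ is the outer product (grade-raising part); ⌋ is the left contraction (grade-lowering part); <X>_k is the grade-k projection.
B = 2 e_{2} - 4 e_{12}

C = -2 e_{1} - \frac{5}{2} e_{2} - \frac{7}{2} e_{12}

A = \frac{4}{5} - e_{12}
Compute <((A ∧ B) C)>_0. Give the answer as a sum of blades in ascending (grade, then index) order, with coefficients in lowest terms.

step 1: \frac{8}{5} e_{2} - \frac{16}{5} e_{12}
step 2: -\frac{36}{5} - \frac{68}{5} e_{1} + \frac{32}{5} e_{2} + \frac{16}{5} e_{12}
step 3: -\frac{36}{5}
Answer: -\frac{36}{5}


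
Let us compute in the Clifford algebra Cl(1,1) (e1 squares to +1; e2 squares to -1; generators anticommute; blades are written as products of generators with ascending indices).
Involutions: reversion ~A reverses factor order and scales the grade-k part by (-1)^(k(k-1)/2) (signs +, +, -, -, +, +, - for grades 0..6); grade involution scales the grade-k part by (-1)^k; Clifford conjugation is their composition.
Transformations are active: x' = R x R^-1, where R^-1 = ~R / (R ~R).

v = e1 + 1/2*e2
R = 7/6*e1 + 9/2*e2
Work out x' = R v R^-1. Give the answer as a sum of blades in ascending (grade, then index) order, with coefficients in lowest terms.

~R = 7/6*e1 + 9/2*e2, and R ~R = -170/9, so R^-1 = ~R / (-170/9).
R v = -13/12 - 47/12*e1 e2
Answer: -589/680*e1 + 11/680*e2


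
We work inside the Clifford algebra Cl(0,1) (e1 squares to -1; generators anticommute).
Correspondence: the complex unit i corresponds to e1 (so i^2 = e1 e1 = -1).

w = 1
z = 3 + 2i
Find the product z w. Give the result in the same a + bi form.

In blades: z = 3 + 2*e1, w = 1.
Distribute z over w term by term (generator squares from the signature, products reordered to ascending indices): (3)*w = 3; (2*e1)*w = 2*e1.
Sum: 3 + 2*e1; translating back through the correspondence:
Answer: 3 + 2i


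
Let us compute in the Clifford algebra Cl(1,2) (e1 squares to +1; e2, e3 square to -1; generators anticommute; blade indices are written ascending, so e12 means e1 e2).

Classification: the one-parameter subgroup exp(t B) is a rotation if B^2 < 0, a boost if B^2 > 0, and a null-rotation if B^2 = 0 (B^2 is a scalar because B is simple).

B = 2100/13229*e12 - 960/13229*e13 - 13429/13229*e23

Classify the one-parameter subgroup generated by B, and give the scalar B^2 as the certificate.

B^2 term by term: the squares give (2100/13229)^2*(e12)^2 + (-960/13229)^2*(e13)^2 + (-13429/13229)^2*(e23)^2 = 4410000/175006441*(+1) + 921600/175006441*(+1) + 180338041/175006441*(-1) = -1 (each basis 2-blade squares to minus the product of its generators' squares); cross terms between blades sharing an index anticommute and cancel. So B^2 = -1.
Answer: rotation, certificate B^2 = -1. The scalar -1 is the complete invariant here: its sign names the subgroup type.


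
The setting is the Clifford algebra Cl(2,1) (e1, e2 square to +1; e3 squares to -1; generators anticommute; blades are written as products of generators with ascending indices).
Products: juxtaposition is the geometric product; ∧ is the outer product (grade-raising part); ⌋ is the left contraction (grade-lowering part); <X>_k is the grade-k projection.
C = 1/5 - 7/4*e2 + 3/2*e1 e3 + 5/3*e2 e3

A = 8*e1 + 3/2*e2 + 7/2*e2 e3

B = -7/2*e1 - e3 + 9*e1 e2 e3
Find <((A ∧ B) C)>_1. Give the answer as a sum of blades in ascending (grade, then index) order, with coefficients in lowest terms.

step 1: 21/4*e1 e2 - 8*e1 e3 - 3/2*e2 e3 - 49/4*e1 e2 e3
step 2: -29/2 - 1421/48*e1 + 147/8*e2 - 21/8*e3 - 301/30*e1 e2 - 1143/80*e1 e3 - 327/40*e2 e3 - 329/20*e1 e2 e3
step 3: -1421/48*e1 + 147/8*e2 - 21/8*e3
Answer: -1421/48*e1 + 147/8*e2 - 21/8*e3


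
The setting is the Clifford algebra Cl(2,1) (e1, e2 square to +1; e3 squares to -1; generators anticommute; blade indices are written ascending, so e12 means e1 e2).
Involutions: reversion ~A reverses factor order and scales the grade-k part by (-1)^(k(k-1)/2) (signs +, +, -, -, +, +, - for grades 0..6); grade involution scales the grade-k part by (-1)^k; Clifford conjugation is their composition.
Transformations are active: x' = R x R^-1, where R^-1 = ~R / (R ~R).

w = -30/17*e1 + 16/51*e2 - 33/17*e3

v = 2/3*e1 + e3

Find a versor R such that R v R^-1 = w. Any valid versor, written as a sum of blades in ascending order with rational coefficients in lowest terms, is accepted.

Key observation: q(v) = q(w) = -5/9 (sandwiches preserve the norm), so R = v + w = -56/51*e1 + 16/51*e2 - 16/17*e3 works whenever it is invertible — the component of v along it is kept and (v - w)/2 reverses, sending v to w.
Answer: -56/51*e1 + 16/51*e2 - 16/17*e3


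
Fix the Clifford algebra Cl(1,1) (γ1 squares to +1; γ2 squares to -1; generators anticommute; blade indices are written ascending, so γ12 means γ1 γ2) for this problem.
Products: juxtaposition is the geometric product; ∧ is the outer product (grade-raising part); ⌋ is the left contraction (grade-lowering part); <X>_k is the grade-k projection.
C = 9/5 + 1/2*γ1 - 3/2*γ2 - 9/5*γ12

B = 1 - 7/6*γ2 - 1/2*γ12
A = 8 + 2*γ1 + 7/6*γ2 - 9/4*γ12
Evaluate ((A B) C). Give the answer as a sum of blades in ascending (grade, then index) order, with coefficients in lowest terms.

step 1: 755/72 - 29/24*γ1 - 55/6*γ2 - 103/12*γ12
step 2: 4793/240 + 4819/720*γ1 - 2061/80*γ2 - 6703/240*γ12
Answer: 4793/240 + 4819/720*γ1 - 2061/80*γ2 - 6703/240*γ12


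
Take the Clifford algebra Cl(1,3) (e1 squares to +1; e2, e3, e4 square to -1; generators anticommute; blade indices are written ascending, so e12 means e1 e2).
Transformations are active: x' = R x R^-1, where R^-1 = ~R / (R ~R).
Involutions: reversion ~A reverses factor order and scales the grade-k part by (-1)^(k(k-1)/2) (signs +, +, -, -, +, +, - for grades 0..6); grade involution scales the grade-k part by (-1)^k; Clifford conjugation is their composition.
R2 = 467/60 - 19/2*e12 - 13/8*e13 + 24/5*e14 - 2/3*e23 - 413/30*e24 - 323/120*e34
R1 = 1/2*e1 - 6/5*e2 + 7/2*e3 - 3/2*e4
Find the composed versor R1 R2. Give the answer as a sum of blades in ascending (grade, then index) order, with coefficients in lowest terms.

Distribute over the terms of R1 (each basis-blade product reordered to ascending indices, repeated generators contracted through their squares):
(1/2*e1) R2 = 467/120*e1 - 19/4*e2 - 13/16*e3 + 12/5*e4 - 1/3*e123 - 413/60*e124 - 323/240*e134
(-6/5*e2) R2 = 57/5*e1 - 467/50*e2 - 4/5*e3 - 413/25*e4 - 39/20*e123 + 144/25*e124 + 323/100*e234
(7/2*e3) R2 = -91/16*e1 - 7/3*e2 + 3269/120*e3 + 2261/240*e4 - 133/4*e123 - 84/5*e134 + 2891/60*e234
(-3/2*e4) R2 = -36/5*e1 + 413/20*e2 + 323/80*e3 - 467/40*e4 + 57/4*e124 + 39/16*e134 + e234
Summing the partial products and collecting blades:
Answer: 577/240*e1 + 317/75*e2 + 89/3*e3 - 19649/1200*e4 - 533/15*e123 + 1969/150*e124 - 377/24*e134 + 3931/75*e234


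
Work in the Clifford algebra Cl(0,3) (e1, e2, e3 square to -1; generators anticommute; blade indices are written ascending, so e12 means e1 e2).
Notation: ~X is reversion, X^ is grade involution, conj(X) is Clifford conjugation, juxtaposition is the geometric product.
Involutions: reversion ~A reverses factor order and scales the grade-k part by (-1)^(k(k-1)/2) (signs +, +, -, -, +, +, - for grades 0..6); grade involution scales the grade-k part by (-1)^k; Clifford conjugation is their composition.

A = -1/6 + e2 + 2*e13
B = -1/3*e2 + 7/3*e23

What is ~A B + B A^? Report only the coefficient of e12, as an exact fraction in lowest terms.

first term: 1/3 + 1/18*e2 - 7/3*e3 - 14/3*e12 - 7/18*e23 - 2/3*e123
second term: -1/3 + 1/18*e2 - 7/3*e3 - 14/3*e12 - 7/18*e23 + 2/3*e123
Answer: -28/3


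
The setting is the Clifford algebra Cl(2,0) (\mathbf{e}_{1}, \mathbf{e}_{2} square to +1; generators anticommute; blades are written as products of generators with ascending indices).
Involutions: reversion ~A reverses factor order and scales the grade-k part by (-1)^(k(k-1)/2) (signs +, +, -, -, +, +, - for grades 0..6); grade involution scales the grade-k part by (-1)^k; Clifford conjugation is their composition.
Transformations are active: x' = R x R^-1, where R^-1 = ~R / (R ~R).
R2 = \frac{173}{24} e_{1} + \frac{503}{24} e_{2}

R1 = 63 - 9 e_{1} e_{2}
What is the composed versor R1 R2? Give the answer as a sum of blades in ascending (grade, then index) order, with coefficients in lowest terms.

Distribute over the terms of R1 (each basis-blade product reordered to ascending indices, repeated generators contracted through their squares):
(63) R2 = \frac{3633}{8} e_{1} + \frac{10563}{8} e_{2}
(-9 e_{1} e_{2}) R2 = -\frac{1509}{8} e_{1} + \frac{519}{8} e_{2}
Summing the partial products and collecting blades:
Answer: \frac{531}{2} e_{1} + \frac{5541}{4} e_{2}


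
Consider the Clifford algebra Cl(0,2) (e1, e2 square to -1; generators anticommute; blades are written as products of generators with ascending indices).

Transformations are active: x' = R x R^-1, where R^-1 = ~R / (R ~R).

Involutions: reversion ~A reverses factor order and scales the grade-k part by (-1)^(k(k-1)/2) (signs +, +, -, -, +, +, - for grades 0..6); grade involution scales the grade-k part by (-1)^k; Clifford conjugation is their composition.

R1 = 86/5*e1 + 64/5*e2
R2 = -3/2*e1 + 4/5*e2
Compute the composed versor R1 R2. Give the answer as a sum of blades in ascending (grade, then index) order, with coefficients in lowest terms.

Distribute over the terms of R1 (each basis-blade product reordered to ascending indices, repeated generators contracted through their squares):
(86/5*e1) R2 = 129/5 + 344/25*e1 e2
(64/5*e2) R2 = -256/25 + 96/5*e1 e2
Summing the partial products and collecting blades:
Answer: 389/25 + 824/25*e1 e2


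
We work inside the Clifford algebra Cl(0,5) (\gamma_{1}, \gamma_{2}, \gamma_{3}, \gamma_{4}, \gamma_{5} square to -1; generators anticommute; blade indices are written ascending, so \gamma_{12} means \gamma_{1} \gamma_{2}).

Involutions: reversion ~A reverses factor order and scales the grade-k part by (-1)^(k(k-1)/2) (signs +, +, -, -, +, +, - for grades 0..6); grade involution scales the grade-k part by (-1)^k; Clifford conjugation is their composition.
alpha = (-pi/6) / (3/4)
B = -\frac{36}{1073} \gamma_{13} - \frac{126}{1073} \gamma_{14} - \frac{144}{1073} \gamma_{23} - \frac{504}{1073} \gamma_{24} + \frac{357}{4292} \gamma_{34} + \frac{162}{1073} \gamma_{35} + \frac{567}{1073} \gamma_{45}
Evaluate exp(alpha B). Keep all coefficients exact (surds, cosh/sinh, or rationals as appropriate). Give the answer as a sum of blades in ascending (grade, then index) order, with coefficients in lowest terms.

B^2 term by term: the squares give (-\frac{36}{1073})^2*(\gamma_{13})^2 + (-\frac{126}{1073})^2*(\gamma_{14})^2 + (-\frac{144}{1073})^2*(\gamma_{23})^2 + (-\frac{504}{1073})^2*(\gamma_{24})^2 + (\frac{357}{4292})^2*(\gamma_{34})^2 + (\frac{162}{1073})^2*(\gamma_{35})^2 + (\frac{567}{1073})^2*(\gamma_{45})^2 = \frac{1296}{1151329}*(-1) + \frac{15876}{1151329}*(-1) + \frac{20736}{1151329}*(-1) + \frac{254016}{1151329}*(-1) + \frac{127449}{18421264}*(-1) + \frac{26244}{1151329}*(-1) + \frac{321489}{1151329}*(-1) = -\frac{9}{16} (each basis 2-blade squares to minus the product of its generators' squares); cross terms between blades sharing an index anticommute and cancel; the commuting (index-disjoint) pairs give grade-4 terms 2*c*c'*(blade product), which cancel blade by blade — \gamma_{1234}: -\frac{36288}{1151329} + \frac{36288}{1151329} = 0; \gamma_{1345}: -\frac{40824}{1151329} + \frac{40824}{1151329} = 0; \gamma_{2345}: -\frac{163296}{1151329} + \frac{163296}{1151329} = 0 — confirming B is simple. So B^2 = -\frac{9}{16}.
B^2 = -\frac{9}{16} — since the square is negative, the closed form is circular: l = \frac{3}{4}, alpha*l = - \frac{\pi}{6}, so exp(alpha B) = cos(- \frac{\pi}{6}) + (sin(- \frac{\pi}{6})/(\frac{3}{4}))*B = \frac{\sqrt{3}}{2} + (- \frac{2}{3})*B.
Answer: \frac{\sqrt{3}}{2} + \frac{24}{1073} \gamma_{13} + \frac{84}{1073} \gamma_{14} + \frac{96}{1073} \gamma_{23} + \frac{336}{1073} \gamma_{24} - \frac{119}{2146} \gamma_{34} - \frac{108}{1073} \gamma_{35} - \frac{378}{1073} \gamma_{45}


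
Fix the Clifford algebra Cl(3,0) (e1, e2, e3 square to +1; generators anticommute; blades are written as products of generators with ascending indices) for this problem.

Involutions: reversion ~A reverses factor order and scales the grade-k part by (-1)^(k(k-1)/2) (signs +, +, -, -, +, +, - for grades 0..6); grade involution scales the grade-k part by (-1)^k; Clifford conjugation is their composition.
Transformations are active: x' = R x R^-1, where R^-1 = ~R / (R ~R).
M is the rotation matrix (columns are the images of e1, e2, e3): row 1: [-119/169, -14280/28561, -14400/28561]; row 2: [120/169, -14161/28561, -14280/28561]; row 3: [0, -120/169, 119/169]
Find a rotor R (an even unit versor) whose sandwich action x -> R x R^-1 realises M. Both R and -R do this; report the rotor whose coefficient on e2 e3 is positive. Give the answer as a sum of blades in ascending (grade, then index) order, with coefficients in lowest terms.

Method: write R = a + b12*e1 e2 + b13*e1 e3 + b23*e2 e3 with a^2 + b12^2 + b13^2 + b23^2 = 1 (so R^-1 = ~R). Expanding the columns R e_j ~R gives tr M = 4a^2 - 1 and, from the antisymmetric part, M21 - M12 = -4a*b12, M13 - M31 = 4a*b13, M32 - M23 = -4a*b23.
Here tr M = -14161/28561, so a^2 = (1 + tr M)/4 = 3600/28561 and a = ±60/169. Taking a = 60/169: M21 - M12 = 34560/28561, M13 - M31 = -14400/28561, M32 - M23 = -6000/28561, giving b12 = -144/169, b13 = -60/169, b23 = 25/169, i.e. R = 60/169 - 144/169*e1 e2 - 60/169*e1 e3 + 25/169*e2 e3.
Its e2 e3 coefficient is already positive.
Answer: 60/169 - 144/169*e1 e2 - 60/169*e1 e3 + 25/169*e2 e3. Sheet selection: the two-to-one cover makes ±R indistinguishable at the matrix level (trace -14161/28561), so uniqueness comes from the required sign on e2 e3.


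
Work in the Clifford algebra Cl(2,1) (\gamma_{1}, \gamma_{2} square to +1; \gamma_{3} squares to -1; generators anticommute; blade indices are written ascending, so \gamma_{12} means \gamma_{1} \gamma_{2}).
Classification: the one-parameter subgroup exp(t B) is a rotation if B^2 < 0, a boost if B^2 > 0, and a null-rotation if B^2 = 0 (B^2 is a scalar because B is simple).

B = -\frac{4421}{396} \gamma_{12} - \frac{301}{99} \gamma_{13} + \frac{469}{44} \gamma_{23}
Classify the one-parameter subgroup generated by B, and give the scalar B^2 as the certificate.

B^2 term by term: the squares give (-\frac{4421}{396})^2*(\gamma_{12})^2 + (-\frac{301}{99})^2*(\gamma_{13})^2 + (\frac{469}{44})^2*(\gamma_{23})^2 = \frac{19545241}{156816}*(-1) + \frac{90601}{9801}*(+1) + \frac{219961}{1936}*(+1) = -\frac{16}{9} (each basis 2-blade squares to minus the product of its generators' squares); cross terms between blades sharing an index anticommute and cancel. So B^2 = -\frac{16}{9}.
Answer: rotation, certificate B^2 = -\frac{16}{9}. The scalar -\frac{16}{9} is the complete invariant here: its sign names the subgroup type.


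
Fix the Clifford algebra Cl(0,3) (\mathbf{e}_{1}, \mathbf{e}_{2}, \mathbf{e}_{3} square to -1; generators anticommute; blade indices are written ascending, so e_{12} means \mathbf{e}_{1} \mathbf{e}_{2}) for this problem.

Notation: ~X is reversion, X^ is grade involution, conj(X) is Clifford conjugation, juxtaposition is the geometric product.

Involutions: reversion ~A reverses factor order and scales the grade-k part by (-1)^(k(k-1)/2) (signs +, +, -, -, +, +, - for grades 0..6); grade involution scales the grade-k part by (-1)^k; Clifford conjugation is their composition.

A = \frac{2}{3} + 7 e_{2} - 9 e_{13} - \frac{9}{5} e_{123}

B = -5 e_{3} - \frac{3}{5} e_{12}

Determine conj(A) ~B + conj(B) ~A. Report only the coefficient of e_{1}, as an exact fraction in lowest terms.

first term: \frac{204}{5} e_{1} - \frac{169}{75} e_{3} - \frac{43}{5} e_{12} + \frac{148}{5} e_{23}
second term: \frac{204}{5} e_{1} + \frac{169}{75} e_{3} - \frac{43}{5} e_{12} - \frac{148}{5} e_{23}
Answer: \frac{408}{5}


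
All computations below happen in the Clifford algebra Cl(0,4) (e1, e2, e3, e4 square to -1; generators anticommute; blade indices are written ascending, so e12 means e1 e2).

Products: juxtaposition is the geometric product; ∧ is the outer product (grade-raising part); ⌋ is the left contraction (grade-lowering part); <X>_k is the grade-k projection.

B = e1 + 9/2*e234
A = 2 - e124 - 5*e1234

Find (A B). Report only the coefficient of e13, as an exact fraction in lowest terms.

step 1: -41/2*e1 - 9/2*e13 + e24 + 4*e234
Answer: -9/2


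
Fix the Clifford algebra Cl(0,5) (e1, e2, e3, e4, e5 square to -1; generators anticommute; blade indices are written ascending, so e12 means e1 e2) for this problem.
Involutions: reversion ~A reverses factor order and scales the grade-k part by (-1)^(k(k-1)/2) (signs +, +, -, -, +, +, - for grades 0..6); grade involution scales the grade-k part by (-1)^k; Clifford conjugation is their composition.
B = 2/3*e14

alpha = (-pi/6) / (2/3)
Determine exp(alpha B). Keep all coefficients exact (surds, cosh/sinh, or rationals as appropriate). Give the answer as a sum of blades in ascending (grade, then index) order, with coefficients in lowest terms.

B^2 = (2/3)^2*(e14)^2 = 4/9*(-1) = -4/9 (a basis 2-blade squares to minus the product of its generators' squares).
B^2 = -4/9 — the negative square puts this in the circular regime; l = 2/3, alpha*l = -pi/6, so exp(alpha B) = cos(-pi/6) + (sin(-pi/6)/(2/3))*B = sqrt(3)/2 + (-3/4)*B.
Answer: sqrt(3)/2 - 1/2*e14


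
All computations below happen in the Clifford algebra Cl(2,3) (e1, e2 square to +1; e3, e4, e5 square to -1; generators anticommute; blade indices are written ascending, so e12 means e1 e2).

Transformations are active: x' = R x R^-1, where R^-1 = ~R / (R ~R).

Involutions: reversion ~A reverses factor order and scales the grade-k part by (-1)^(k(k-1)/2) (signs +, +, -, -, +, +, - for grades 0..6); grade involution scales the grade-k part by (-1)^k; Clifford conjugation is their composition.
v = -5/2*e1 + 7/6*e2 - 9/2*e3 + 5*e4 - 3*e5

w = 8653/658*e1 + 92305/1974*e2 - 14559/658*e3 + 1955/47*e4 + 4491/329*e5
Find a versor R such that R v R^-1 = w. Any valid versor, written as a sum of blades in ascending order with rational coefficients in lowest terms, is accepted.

Construction: equal norms (both -1679/36) license R = v + w = 3504/329*e1 + 15768/329*e2 - 8760/329*e3 + 2190/47*e4 + 3504/329*e5 — nothing changes along that direction, while (v - w)/2 changes sign, so v maps onto w.
Answer: 3504/329*e1 + 15768/329*e2 - 8760/329*e3 + 2190/47*e4 + 3504/329*e5


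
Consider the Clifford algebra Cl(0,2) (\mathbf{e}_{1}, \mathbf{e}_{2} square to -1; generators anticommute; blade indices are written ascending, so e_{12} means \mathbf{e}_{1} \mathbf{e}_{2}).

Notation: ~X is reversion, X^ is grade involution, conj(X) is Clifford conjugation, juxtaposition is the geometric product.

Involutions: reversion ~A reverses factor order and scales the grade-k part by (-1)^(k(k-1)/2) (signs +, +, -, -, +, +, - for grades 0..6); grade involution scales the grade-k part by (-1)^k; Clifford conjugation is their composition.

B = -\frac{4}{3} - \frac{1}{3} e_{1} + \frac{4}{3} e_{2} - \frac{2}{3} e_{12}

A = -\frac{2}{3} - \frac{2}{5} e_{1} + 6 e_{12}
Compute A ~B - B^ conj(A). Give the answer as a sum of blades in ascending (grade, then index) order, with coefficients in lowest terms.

first term: -\frac{146}{45} - \frac{326}{45} e_{1} - \frac{118}{45} e_{2} - \frac{404}{45} e_{12}
second term: -\frac{146}{45} + \frac{326}{45} e_{1} + \frac{118}{45} e_{2} + \frac{404}{45} e_{12}
Answer: -\frac{652}{45} e_{1} - \frac{236}{45} e_{2} - \frac{808}{45} e_{12}


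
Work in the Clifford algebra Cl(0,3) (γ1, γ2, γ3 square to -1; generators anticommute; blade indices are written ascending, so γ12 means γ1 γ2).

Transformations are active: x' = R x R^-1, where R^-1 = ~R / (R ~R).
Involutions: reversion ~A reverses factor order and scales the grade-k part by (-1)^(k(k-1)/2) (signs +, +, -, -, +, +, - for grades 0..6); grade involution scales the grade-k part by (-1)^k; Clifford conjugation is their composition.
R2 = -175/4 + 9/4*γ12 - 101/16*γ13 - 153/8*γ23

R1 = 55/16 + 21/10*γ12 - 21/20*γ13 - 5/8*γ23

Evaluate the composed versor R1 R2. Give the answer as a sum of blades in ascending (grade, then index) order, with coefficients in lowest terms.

Distribute over the terms of R1 (each basis-blade product reordered to ascending indices, repeated generators contracted through their squares):
(55/16) R2 = -9625/64 + 495/64*γ12 - 5555/256*γ13 - 8415/128*γ23
(21/10*γ12) R2 = -189/40 - 735/8*γ12 + 3213/80*γ13 - 2121/160*γ23
(-21/20*γ13) R2 = -2121/320 + 3213/160*γ12 + 735/16*γ13 + 189/80*γ23
(-5/8*γ23) R2 = -765/64 - 505/128*γ12 - 45/32*γ13 + 875/32*γ23
Summing the partial products and collecting blades:
Answer: -55583/320 - 43523/640*γ12 + 80633/1280*γ13 - 31547/640*γ23


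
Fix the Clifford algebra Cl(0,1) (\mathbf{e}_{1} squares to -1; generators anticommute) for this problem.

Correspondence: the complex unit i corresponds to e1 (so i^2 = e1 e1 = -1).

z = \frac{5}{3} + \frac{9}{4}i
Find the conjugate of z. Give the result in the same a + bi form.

In blades: z = \frac{5}{3} + \frac{9}{4} e_{1}.
Conjugation here is Clifford conjugation: the scalar is fixed and the grade-1 and grade-2 blades all flip sign, giving \frac{5}{3} - \frac{9}{4} e_{1}; translating back:
Answer: \frac{5}{3} - \frac{9}{4}i


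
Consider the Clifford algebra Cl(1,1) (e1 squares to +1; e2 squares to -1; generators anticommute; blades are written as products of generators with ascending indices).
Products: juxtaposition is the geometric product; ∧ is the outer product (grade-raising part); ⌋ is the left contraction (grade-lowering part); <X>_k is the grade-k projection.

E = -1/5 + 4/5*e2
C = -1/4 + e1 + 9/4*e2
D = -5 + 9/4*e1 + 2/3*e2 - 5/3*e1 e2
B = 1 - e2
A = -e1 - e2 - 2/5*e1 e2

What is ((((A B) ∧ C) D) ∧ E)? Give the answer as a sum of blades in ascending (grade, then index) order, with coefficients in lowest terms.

step 1: -1 - 7/5*e1 - e2 + 3/5*e1 e2
step 2: 1/4 - 13/20*e1 - 2*e2 - 23/10*e1 e2
step 3: 589/240 + 2083/240*e1 + 657/40*e2 + 303/20*e1 e2
step 4: -589/1200 - 2083/1200*e1 - 793/600*e2 + 587/150*e1 e2
Answer: -589/1200 - 2083/1200*e1 - 793/600*e2 + 587/150*e1 e2


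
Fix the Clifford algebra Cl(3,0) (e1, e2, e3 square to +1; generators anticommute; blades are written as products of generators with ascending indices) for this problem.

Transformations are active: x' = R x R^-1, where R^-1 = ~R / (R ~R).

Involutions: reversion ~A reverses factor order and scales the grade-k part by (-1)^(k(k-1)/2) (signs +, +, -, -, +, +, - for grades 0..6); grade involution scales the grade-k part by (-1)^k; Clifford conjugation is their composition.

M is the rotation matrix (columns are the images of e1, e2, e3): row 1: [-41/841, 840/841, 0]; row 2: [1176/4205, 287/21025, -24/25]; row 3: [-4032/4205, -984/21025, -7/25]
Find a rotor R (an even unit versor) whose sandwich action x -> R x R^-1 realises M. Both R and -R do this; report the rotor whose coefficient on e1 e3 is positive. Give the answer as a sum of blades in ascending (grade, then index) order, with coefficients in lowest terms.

Method: write R = a + b12*e1 e2 + b13*e1 e3 + b23*e2 e3 with a^2 + b12^2 + b13^2 + b23^2 = 1 (so R^-1 = ~R). Expanding the columns R e_j ~R gives tr M = 4a^2 - 1 and, from the antisymmetric part, M21 - M12 = -4a*b12, M13 - M31 = 4a*b13, M32 - M23 = -4a*b23.
Here tr M = -265/841, so a^2 = (1 + tr M)/4 = 144/841 and a = ±12/29. Taking a = 12/29: M21 - M12 = -3024/4205, M13 - M31 = 4032/4205, M32 - M23 = 768/841, giving b12 = 63/145, b13 = 84/145, b23 = -16/29, i.e. R = 12/29 + 63/145*e1 e2 + 84/145*e1 e3 - 16/29*e2 e3.
Its e1 e3 coefficient is already positive.
Answer: 12/29 + 63/145*e1 e2 + 84/145*e1 e3 - 16/29*e2 e3. Sheet selection: the two-to-one cover makes ±R indistinguishable at the matrix level (trace -265/841), so uniqueness comes from the required sign on e1 e3.


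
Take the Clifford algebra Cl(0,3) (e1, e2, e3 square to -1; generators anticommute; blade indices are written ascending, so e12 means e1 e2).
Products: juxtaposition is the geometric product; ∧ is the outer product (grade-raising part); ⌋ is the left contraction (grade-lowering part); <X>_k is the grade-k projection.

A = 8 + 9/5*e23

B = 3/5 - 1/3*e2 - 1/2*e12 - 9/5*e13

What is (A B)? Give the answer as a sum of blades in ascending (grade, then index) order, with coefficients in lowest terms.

step 1: 24/5 - 8/3*e2 - 3/5*e3 - 19/25*e12 - 153/10*e13 + 27/25*e23
Answer: 24/5 - 8/3*e2 - 3/5*e3 - 19/25*e12 - 153/10*e13 + 27/25*e23


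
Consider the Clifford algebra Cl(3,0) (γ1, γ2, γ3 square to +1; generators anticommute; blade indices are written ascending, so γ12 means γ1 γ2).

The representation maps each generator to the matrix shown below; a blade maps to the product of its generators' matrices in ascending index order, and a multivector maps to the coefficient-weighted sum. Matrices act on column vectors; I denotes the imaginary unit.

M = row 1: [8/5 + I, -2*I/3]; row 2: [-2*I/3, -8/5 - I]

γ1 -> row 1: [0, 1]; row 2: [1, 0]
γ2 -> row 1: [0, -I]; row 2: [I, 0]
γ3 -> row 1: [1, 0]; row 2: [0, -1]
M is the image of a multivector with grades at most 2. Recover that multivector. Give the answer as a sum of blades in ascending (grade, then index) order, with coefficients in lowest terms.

Method: 1, rho(γ1), rho(γ2), rho(γ3) form a trace-orthogonal basis of the 2x2 complex matrices (tr(X Y) = 2 if X = Y, else 0), so M = m0*1 + m1*rho(γ1) + m2*rho(γ2) + m3*rho(γ3) with m0 = tr(M)/2 = 0, m1 = tr(M rho(γ1))/2 = -2*I/3, m2 = tr(M rho(γ2))/2 = 0, m3 = tr(M rho(γ3))/2 = 8/5 + I.
Multiplying table entries, the bivector images are rho(γ12) = I*rho(γ3), rho(γ13) = -I*rho(γ2), rho(γ23) = I*rho(γ1); with real blade coefficients the real parts of m0..m3 are the coefficients of 1, γ1, γ2, γ3 and the imaginary parts give the bivectors (γ23: Im m1, γ13: -Im m2, γ12: Im m3).
Answer: 8/5*γ3 + γ12 - 2/3*γ23


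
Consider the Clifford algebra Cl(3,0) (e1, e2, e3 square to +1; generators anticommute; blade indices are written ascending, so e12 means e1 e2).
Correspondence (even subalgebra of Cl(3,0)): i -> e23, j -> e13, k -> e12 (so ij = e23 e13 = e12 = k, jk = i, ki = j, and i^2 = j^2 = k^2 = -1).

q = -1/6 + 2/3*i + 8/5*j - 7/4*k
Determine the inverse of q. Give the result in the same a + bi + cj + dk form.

In blades: q = -1/6 - 7/4*e12 + 8/5*e13 + 2/3*e23.
With qbar = -1/6 + 7/4*e12 - 8/5*e13 - 2/3*e23 (scalar fixed, mapped units negated), q qbar = 21941/3600 (the sum of squared coefficients), so q^-1 = qbar / (21941/3600) = -600/21941 + 6300/21941*e12 - 5760/21941*e13 - 2400/21941*e23; translating back:
Answer: -600/21941 - 2400/21941*i - 5760/21941*j + 6300/21941*k


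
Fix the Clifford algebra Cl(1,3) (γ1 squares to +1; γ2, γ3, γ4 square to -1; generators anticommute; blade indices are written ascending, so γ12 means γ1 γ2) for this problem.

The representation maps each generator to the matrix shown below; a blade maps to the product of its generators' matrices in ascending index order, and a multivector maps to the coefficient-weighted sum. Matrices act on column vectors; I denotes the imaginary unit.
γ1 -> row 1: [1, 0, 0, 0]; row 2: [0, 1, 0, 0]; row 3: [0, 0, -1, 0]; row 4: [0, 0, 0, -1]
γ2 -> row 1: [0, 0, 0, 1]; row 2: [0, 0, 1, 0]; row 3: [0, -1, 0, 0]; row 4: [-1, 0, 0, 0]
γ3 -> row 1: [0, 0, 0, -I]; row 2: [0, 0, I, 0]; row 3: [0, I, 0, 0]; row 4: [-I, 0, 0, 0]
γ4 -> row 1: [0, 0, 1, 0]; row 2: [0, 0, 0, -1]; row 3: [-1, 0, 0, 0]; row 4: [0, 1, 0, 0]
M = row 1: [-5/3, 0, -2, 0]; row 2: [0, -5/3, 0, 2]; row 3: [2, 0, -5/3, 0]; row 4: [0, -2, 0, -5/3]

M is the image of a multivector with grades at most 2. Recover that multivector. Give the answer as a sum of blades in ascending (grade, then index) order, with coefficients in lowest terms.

Method: the blade images are trace-orthogonal — tr(rho(e_A) rho(e_B)^-1) = 4 if A = B and 0 otherwise — and rho(e_A)^-1 = (e_A)^2 * rho(e_A) with (e_A)^2 = +1 or -1, so the coefficient of e_A in the preimage is (e_A)^2 * tr(M rho(e_A))/4.
Nonzero projections over blades of grade <= 2: 1: (1)^2 = +1, tr(M 1) = -20/3, coefficient -5/3; γ4: (γ4)^2 = -1, tr(M rho(γ4)) = 8, coefficient -2. Every other blade of grade <= 2 projects to 0.
Answer: -5/3 - 2*γ4


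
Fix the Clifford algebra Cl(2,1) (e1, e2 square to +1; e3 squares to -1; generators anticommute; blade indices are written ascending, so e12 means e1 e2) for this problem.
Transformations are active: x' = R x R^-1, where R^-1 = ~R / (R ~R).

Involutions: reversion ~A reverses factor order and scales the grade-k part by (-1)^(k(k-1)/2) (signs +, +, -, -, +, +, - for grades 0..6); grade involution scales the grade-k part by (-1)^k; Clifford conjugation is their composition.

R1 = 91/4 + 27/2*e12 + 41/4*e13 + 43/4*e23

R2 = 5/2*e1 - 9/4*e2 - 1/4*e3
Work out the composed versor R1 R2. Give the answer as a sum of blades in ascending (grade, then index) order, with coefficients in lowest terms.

Distribute over the terms of R2 (each basis-blade product reordered to ascending indices, repeated generators contracted through their squares):
R1 (5/2*e1) = 455/8*e1 - 135/4*e2 - 205/8*e3 + 215/8*e123
R1 (-9/4*e2) = -243/8*e1 - 819/16*e2 + 387/16*e3 + 369/16*e123
R1 (-1/4*e3) = 41/16*e1 + 43/16*e2 - 91/16*e3 - 27/8*e123
Summing the partial products and collecting blades:
Answer: 465/16*e1 - 329/4*e2 - 57/8*e3 + 745/16*e123


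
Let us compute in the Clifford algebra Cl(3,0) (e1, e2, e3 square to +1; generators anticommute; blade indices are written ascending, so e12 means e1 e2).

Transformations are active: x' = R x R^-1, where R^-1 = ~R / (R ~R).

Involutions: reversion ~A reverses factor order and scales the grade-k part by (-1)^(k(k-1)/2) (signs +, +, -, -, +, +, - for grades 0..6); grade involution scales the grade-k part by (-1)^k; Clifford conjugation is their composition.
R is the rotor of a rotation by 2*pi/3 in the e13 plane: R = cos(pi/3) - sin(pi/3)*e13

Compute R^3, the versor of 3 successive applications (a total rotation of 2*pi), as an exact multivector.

Half-angle bookkeeping: 3 applications in e13 add up to rotor phase 3*pi/3 = pi, so R^3 = cos(pi) - sin(pi)*e13.
cos(pi) = -1 and sin(pi) = 0, so R^3 = -1. The total rotation 2*pi is 1 full turn, so every vector returns to itself, yet the rotor is -1, on the OTHER sheet of the double cover (an odd number of 2*pi turns).
Answer: -1
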